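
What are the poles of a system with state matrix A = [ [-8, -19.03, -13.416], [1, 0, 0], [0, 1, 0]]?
Eigenvalues solve det(λI - A) = 0.
Characteristic polynomial: λ^3 + 8*λ^2 + 19.03*λ + 13.416 = 0.
Factor: (λ + 2.4)(λ + 1.3)(λ + 4.3) = 0.
Roots: -1.3, -2.4, -4.3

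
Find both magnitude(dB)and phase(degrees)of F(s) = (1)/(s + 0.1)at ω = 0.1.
Substitute s = j*0.1: F(j0.1) = 5 - 5j.
|F| = 20*log₁₀(sqrt(Re²+Im²)) = 16.99 dB.
∠F = atan2(Im, Re) = -45.00°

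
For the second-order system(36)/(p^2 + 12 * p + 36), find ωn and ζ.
Standard form: ωn²/(p²+2ζωn·p+ωn²).
const=36=ωn² → ωn=6, p coeff=12=2ζωn → ζ=1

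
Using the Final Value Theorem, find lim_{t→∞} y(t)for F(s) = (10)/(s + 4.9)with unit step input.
FVT: lim_{t→∞} y(t) = lim_{s→0} s*Y(s) where Y(s) = F(s)/s.
= lim_{s→0} F(s) = F(0) = num(0)/den(0) = 10/4.9 = 2.041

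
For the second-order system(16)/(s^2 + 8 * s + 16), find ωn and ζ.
Standard form: ωn²/(s²+2ζωn·s+ωn²).
const=16=ωn² → ωn=4, s coeff=8=2ζωn → ζ=1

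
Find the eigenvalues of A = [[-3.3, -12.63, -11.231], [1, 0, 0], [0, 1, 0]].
Eigenvalues solve det(λI - A) = 0.
Characteristic polynomial: λ^3 + 3.3*λ^2 + 12.63*λ + 11.231 = 0.
Factor: (λ + 1.1)(λ^2 + 2.2*λ + 10.21) = 0.
Roots: -1.1, -1.1 + 3j, -1.1 - 3j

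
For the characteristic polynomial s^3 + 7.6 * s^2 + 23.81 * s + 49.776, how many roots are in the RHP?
s^3 + 7.6*s^2 + 23.81*s + 49.776 = (s + 4.8)(s^2 + 2.8*s + 10.37). Poles: -1.4 + 2.9j, -1.4 - 2.9j, -4.8. RHP poles (Re>0): 0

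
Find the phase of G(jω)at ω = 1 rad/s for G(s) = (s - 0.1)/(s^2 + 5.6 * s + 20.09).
Substitute s = j*1: G(j1) = 0.0093257 + 0.0496478j.
∠G(j1) = atan2(Im, Re) = atan2(0.0496478, 0.0093257) = 79.36°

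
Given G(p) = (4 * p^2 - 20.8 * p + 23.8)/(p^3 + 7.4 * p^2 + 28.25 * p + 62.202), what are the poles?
Set denominator = 0: p^3 + 7.4*p^2 + 28.25*p + 62.202 = (p + 4.2)(p^2 + 3.2*p + 14.81) = 0 → Poles: -1.6 + 3.5j, -1.6 - 3.5j, -4.2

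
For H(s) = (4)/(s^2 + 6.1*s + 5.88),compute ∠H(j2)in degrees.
Substitute s = j*2: H(j2) = 0.0493521 - 0.320264j.
∠H(j2) = atan2(Im, Re) = atan2(-0.320264, 0.0493521) = -81.24°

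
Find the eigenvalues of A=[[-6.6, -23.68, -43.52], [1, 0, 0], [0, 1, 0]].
Eigenvalues solve det(λI - A) = 0.
Characteristic polynomial: λ^3 + 6.6*λ^2 + 23.68*λ + 43.52 = 0.
Factor: (λ + 3.4)(λ^2 + 3.2*λ + 12.8) = 0.
Roots: -1.6 + 3.2j, -1.6 - 3.2j, -3.4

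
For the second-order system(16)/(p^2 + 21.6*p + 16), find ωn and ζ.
Standard form: ωn²/(p²+2ζωn·p+ωn²).
const=16=ωn² → ωn=4, p coeff=21.6=2ζωn → ζ=2.7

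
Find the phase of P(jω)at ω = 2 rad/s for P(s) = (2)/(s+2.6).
Substitute s = j*2: P(j2) = 0.483271 - 0.371747j.
∠P(j2) = atan2(Im, Re) = atan2(-0.371747, 0.483271) = -37.57°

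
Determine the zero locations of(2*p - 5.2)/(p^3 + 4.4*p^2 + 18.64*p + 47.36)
Set numerator = 0: 2*p - 5.2 = 0 → Zeros: 2.6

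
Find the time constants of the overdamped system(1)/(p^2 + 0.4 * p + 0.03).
Overdamped: real poles at -0.3, -0.1. τ = -1/pole → τ₁ = 3.333, τ₂ = 10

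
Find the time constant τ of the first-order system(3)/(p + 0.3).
First-order system: τ = -1/pole. Pole = -0.3. τ = -1/(-0.3) = 3.333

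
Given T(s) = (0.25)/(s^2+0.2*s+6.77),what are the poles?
Set denominator = 0: s^2 + 0.2*s + 6.77 = 0 → Poles: -0.1 + 2.6j, -0.1 - 2.6j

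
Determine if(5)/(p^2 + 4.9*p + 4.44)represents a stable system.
Denominator: p^2 + 4.9*p + 4.44 = (p + 3.7)(p + 1.2). Poles: -1.2, -3.7. All Re(p)<0: Yes (stable)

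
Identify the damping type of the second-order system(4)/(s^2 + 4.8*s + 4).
Standard form: ωn²/(s²+2ζωn·s+ωn²) gives ωn=2, ζ=1.2.
Overdamped (ζ = 1.2 > 1)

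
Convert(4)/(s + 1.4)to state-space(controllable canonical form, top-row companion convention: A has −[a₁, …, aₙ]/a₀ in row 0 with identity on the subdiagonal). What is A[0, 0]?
Reachable canonical form for den = s + 1.4: top row of A = -[a₁,a₂,...,aₙ]/a₀, ones on the subdiagonal, zeros elsewhere.
A = [[-1.4]].
A[0,0] = -1.4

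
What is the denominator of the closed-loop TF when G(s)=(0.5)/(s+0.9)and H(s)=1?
Characteristic poly = G_den * H_den + G_num * H_num = (s + 0.9) + (0.5) = s + 1.4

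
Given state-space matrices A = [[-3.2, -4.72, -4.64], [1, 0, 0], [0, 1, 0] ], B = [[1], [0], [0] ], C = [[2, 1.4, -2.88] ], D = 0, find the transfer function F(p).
F(p) = C(pI - A)⁻¹B + D.
Characteristic polynomial det(pI - A) = p^3 + 3.2*p^2 + 4.72*p + 4.64.
Numerator from C·adj(pI-A)·B + D·det(pI-A) = 2*p^2 + 1.4*p - 2.88.
F(p) = (2*p^2 + 1.4*p - 2.88)/(p^3 + 3.2*p^2 + 4.72*p + 4.64)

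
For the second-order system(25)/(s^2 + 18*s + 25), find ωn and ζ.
Standard form: ωn²/(s²+2ζωn·s+ωn²).
const=25=ωn² → ωn=5, s coeff=18=2ζωn → ζ=1.8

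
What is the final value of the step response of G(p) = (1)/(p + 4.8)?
FVT: lim_{t→∞} y(t) = lim_{p→0} p*Y(p) where Y(p) = G(p)/p.
= lim_{p→0} G(p) = G(0) = num(0)/den(0) = 1/4.8 = 0.2083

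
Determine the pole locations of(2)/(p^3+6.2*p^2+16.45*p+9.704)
Set denominator = 0: p^3 + 6.2*p^2 + 16.45*p + 9.704 = (p + 0.8)(p^2 + 5.4*p + 12.13) = 0 → Poles: -0.8, -2.7 + 2.2j, -2.7 - 2.2j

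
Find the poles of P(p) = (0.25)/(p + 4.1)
Set denominator = 0: p + 4.1 = 0 → Poles: -4.1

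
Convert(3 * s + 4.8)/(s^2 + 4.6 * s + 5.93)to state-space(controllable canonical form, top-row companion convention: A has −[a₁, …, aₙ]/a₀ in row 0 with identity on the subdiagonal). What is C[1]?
Reachable canonical form: C = numerator coefficients (right-aligned, zero-padded to length n).
num = 3*s + 4.8, C = [[3, 4.8]].
C[1] = 4.8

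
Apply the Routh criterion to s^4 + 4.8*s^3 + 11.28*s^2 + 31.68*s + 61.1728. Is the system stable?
Routh array:
s^4: [1, 11.28, 61.1728]; s^3: [4.8, 31.68]; s^2: [4.68, 61.1728]; s^1: [-31.0613]; s^0: [61.1728]
First column: [1, 4.8, 4.68, -31.0613, 61.1728]. Sign changes = 2.
No, unstable (2 RHP root(s))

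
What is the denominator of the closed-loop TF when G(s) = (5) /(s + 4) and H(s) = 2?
Characteristic poly = G_den * H_den + G_num * H_num = (s + 4) + (10) = s + 14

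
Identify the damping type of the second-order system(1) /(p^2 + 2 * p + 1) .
Standard form: ωn²/(p²+2ζωn·p+ωn²) gives ωn=1, ζ=1.
Critically damped (ζ = 1)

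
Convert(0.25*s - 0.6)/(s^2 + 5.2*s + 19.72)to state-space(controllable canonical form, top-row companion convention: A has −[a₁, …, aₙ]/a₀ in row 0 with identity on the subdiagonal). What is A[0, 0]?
Reachable canonical form for den = s^2 + 5.2*s + 19.72: top row of A = -[a₁,a₂,...,aₙ]/a₀, ones on the subdiagonal, zeros elsewhere.
A = [[-5.2, -19.72], [1, 0]].
A[0,0] = -5.2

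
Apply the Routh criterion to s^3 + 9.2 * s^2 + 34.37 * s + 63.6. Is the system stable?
Routh array:
s^3: [1, 34.37]; s^2: [9.2, 63.6]; s^1: [27.457]; s^0: [63.6]
First column: [1, 9.2, 27.457, 63.6]. Sign changes = 0.
Yes, stable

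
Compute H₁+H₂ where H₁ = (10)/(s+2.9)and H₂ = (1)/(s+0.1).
Parallel: H = H₁ + H₂ = (n₁·d₂ + n₂·d₁)/(d₁·d₂).
n₁·d₂ = 10*s + 1. n₂·d₁ = s + 2.9. Sum = 11*s + 3.9. d₁·d₂ = s^2 + 3*s + 0.29.
H(s) = (11*s + 3.9)/(s^2 + 3*s + 0.29)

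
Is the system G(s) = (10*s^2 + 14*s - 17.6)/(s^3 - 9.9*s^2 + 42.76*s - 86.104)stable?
Denominator: s^3 - 9.9*s^2 + 42.76*s - 86.104 = (s - 4.7)(s^2 - 5.2*s + 18.32). Poles: 2.6 + 3.4j, 2.6 - 3.4j, 4.7. All Re(p)<0: No (unstable)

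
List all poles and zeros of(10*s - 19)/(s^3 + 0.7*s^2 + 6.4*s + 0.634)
Set denominator = 0: s^3 + 0.7*s^2 + 6.4*s + 0.634 = (s + 0.1)(s^2 + 0.6*s + 6.34) = 0 → Poles: -0.1, -0.3 + 2.5j, -0.3 - 2.5j
Set numerator = 0: 10*s - 19 = 0 → Zeros: 1.9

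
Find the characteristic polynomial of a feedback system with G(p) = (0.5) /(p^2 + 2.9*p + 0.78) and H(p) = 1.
Characteristic poly = G_den * H_den + G_num * H_num = (p^2 + 2.9*p + 0.78) + (0.5) = p^2 + 2.9*p + 1.28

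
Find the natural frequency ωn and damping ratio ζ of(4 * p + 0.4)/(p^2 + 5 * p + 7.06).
Underdamped: complex pole -2.5 + 0.9j. ωn = |pole| = 2.657, ζ = -Re(pole)/ωn = 0.9409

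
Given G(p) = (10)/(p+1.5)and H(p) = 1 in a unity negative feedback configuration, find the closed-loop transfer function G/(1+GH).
Closed-loop T = G/(1+GH).
Numerator: G_num * H_den = 10.
Denominator: G_den * H_den + G_num * H_num = (p + 1.5) + (10) = p + 11.5.
T(p) = (10)/(p + 11.5)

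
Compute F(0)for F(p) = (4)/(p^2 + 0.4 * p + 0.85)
DC gain = F(0) = num(0)/den(0) = 4/0.85 = 4.706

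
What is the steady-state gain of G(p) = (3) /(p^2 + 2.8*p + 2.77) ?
DC gain = G(0) = num(0)/den(0) = 3/2.77 = 1.083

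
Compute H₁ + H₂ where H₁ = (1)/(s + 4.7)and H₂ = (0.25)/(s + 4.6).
Parallel: H = H₁ + H₂ = (n₁·d₂ + n₂·d₁)/(d₁·d₂).
n₁·d₂ = s + 4.6. n₂·d₁ = 0.25*s + 1.175. Sum = 1.25*s + 5.775. d₁·d₂ = s^2 + 9.3*s + 21.62.
H(s) = (1.25*s + 5.775)/(s^2 + 9.3*s + 21.62)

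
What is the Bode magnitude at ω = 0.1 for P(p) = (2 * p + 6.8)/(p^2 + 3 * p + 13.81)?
Substitute p = j*0.1: P(j0.1) = 0.492836 + 0.00377893j.
|P(j0.1)| = sqrt(Re² + Im²) = 0.4929.
20*log₁₀(0.4929) = -6.15 dB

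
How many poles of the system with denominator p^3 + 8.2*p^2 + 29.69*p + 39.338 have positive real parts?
p^3 + 8.2*p^2 + 29.69*p + 39.338 = (p + 2.6)(p^2 + 5.6*p + 15.13). Poles: -2.6, -2.8 + 2.7j, -2.8 - 2.7j. RHP poles (Re>0): 0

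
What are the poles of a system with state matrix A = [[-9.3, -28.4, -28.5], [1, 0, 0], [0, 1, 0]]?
Eigenvalues solve det(λI - A) = 0.
Characteristic polynomial: λ^3 + 9.3*λ^2 + 28.4*λ + 28.5 = 0.
Factor: (λ + 2.5)(λ + 3)(λ + 3.8) = 0.
Roots: -2.5, -3, -3.8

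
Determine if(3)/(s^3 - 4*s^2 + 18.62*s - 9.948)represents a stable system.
Denominator: s^3 - 4*s^2 + 18.62*s - 9.948 = (s - 0.6)(s^2 - 3.4*s + 16.58). Poles: 0.6, 1.7 + 3.7j, 1.7 - 3.7j. All Re(p)<0: No (unstable)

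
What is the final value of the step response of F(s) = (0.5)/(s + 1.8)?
FVT: lim_{t→∞} y(t) = lim_{s→0} s*Y(s) where Y(s) = F(s)/s.
= lim_{s→0} F(s) = F(0) = num(0)/den(0) = 0.5/1.8 = 0.2778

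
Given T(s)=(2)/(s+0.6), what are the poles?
Set denominator = 0: s + 0.6 = 0 → Poles: -0.6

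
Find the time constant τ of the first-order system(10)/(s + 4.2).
First-order system: τ = -1/pole. Pole = -4.2. τ = -1/(-4.2) = 0.2381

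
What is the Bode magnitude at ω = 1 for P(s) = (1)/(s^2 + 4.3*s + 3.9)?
Substitute s = j*1: P(j1) = 0.107807 - 0.159851j.
|P(j1)| = sqrt(Re² + Im²) = 0.1928.
20*log₁₀(0.1928) = -14.30 dB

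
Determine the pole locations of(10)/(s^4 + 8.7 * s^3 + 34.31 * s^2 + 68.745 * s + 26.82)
Set denominator = 0: s^4 + 8.7*s^3 + 34.31*s^2 + 68.745*s + 26.82 = (s + 4)(s + 0.5)(s^2 + 4.2*s + 13.41) = 0 → Poles: -0.5, -2.1 + 3j, -2.1 - 3j, -4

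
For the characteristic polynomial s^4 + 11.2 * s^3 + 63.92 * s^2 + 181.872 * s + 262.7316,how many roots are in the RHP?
s^4 + 11.2*s^3 + 63.92*s^2 + 181.872*s + 262.7316 = (s^2 + 5.4*s + 14.58)(s^2 + 5.8*s + 18.02). Poles: -2.7 + 2.7j, -2.7 - 2.7j, -2.9 + 3.1j, -2.9 - 3.1j. RHP poles (Re>0): 0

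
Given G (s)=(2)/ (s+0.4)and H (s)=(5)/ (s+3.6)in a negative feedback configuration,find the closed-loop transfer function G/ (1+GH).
Closed-loop T = G/(1+GH).
Numerator: G_num * H_den = 2*s + 7.2.
Denominator: G_den * H_den + G_num * H_num = (s^2 + 4*s + 1.44) + (10) = s^2 + 4*s + 11.44.
T(s) = (2*s + 7.2)/(s^2 + 4*s + 11.44)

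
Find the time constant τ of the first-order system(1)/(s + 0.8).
First-order system: τ = -1/pole. Pole = -0.8. τ = -1/(-0.8) = 1.25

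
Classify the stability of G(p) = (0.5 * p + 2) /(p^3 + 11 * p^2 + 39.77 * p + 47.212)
Denominator: p^3 + 11*p^2 + 39.77*p + 47.212 = (p + 4.4)(p + 3.7)(p + 2.9). Poles: -2.9, -3.7, -4.4. Stable (all poles in LHP)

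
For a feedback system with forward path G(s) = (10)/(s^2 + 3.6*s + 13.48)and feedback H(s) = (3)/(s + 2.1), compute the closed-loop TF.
Closed-loop T = G/(1+GH).
Numerator: G_num * H_den = 10*s + 21.
Denominator: G_den * H_den + G_num * H_num = (s^3 + 5.7*s^2 + 21.04*s + 28.308) + (30) = s^3 + 5.7*s^2 + 21.04*s + 58.308.
T(s) = (10*s + 21)/(s^3 + 5.7*s^2 + 21.04*s + 58.308)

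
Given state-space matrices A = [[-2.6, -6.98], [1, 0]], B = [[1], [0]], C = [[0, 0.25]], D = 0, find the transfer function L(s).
L(s) = C(sI - A)⁻¹B + D.
Characteristic polynomial det(sI - A) = s^2 + 2.6*s + 6.98.
Numerator from C·adj(sI-A)·B + D·det(sI-A) = 0.25.
L(s) = (0.25)/(s^2 + 2.6*s + 6.98)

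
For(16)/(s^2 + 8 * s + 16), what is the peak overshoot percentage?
Standard form: ωn²/(s²+2ζωn·s+ωn²) → ωn = 4, ζ = 1.
ζ ≥ 1, so the response is non-oscillatory: peak overshoot = 0%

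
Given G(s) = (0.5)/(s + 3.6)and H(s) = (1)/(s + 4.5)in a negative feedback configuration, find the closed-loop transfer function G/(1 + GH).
Closed-loop T = G/(1+GH).
Numerator: G_num * H_den = 0.5*s + 2.25.
Denominator: G_den * H_den + G_num * H_num = (s^2 + 8.1*s + 16.2) + (0.5) = s^2 + 8.1*s + 16.7.
T(s) = (0.5*s + 2.25)/(s^2 + 8.1*s + 16.7)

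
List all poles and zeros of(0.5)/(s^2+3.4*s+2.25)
Set denominator = 0: s^2 + 3.4*s + 2.25 = (s + 2.5)(s + 0.9) = 0 → Poles: -0.9, -2.5
Numerator is a nonzero constant (0.5) → Zeros: none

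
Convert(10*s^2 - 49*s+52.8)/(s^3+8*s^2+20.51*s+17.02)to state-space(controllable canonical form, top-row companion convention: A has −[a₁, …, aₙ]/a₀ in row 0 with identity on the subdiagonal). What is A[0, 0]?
Reachable canonical form for den = s^3 + 8*s^2 + 20.51*s + 17.02: top row of A = -[a₁,a₂,...,aₙ]/a₀, ones on the subdiagonal, zeros elsewhere.
A = [[-8, -20.51, -17.02], [1, 0, 0], [0, 1, 0]].
A[0,0] = -8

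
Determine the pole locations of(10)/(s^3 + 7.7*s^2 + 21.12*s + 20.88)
Set denominator = 0: s^3 + 7.7*s^2 + 21.12*s + 20.88 = (s + 2.9)(s^2 + 4.8*s + 7.2) = 0 → Poles: -2.4 + 1.2j, -2.4 - 1.2j, -2.9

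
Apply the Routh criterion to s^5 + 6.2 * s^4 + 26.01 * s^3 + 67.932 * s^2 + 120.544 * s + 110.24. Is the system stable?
Routh array:
s^5: [1, 26.01, 120.544]; s^4: [6.2, 67.932, 110.24]; s^3: [15.0532, 102.763]; s^2: [25.6067, 110.24]; s^1: [37.9573]; s^0: [110.24]
First column: [1, 6.2, 15.0532, 25.6067, 37.9573, 110.24]. Sign changes = 0.
Yes, stable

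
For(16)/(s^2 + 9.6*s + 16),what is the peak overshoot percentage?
Standard form: ωn²/(s²+2ζωn·s+ωn²) → ωn = 4, ζ = 1.2.
ζ ≥ 1, so the response is non-oscillatory: peak overshoot = 0%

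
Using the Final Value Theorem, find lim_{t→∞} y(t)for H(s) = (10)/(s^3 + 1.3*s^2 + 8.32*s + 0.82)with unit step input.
FVT: lim_{t→∞} y(t) = lim_{s→0} s*Y(s) where Y(s) = H(s)/s.
= lim_{s→0} H(s) = H(0) = num(0)/den(0) = 10/0.82 = 12.2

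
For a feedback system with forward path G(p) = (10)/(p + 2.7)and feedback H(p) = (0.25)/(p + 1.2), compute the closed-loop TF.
Closed-loop T = G/(1+GH).
Numerator: G_num * H_den = 10*p + 12.
Denominator: G_den * H_den + G_num * H_num = (p^2 + 3.9*p + 3.24) + (2.5) = p^2 + 3.9*p + 5.74.
T(p) = (10*p + 12)/(p^2 + 3.9*p + 5.74)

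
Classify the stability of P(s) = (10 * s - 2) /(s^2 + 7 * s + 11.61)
Denominator: s^2 + 7*s + 11.61 = (s + 2.7)(s + 4.3). Poles: -2.7, -4.3. Stable (all poles in LHP)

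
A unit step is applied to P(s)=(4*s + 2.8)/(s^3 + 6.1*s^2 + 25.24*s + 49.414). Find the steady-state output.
FVT: lim_{t→∞} y(t) = lim_{s→0} s*Y(s) where Y(s) = P(s)/s.
= lim_{s→0} P(s) = P(0) = num(0)/den(0) = 2.8/49.414 = 0.05666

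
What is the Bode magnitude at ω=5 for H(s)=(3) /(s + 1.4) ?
Substitute s = j*5: H(j5) = 0.155786 - 0.55638j.
|H(j5)| = sqrt(Re² + Im²) = 0.5778.
20*log₁₀(0.5778) = -4.76 dB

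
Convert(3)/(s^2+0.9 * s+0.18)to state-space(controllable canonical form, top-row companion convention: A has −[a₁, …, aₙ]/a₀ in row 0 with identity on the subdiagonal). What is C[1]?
Reachable canonical form: C = numerator coefficients (right-aligned, zero-padded to length n).
num = 3, C = [[0, 3]].
C[1] = 3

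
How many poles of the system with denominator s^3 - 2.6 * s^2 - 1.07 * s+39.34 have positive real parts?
s^3 - 2.6*s^2 - 1.07*s + 39.34 = (s + 2.8)(s^2 - 5.4*s + 14.05). Poles: -2.8, 2.7 + 2.6j, 2.7 - 2.6j. RHP poles (Re>0): 2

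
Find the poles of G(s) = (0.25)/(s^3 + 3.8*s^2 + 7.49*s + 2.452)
Set denominator = 0: s^3 + 3.8*s^2 + 7.49*s + 2.452 = (s + 0.4)(s^2 + 3.4*s + 6.13) = 0 → Poles: -0.4, -1.7 + 1.8j, -1.7 - 1.8j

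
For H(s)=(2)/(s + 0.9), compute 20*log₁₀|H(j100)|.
Substitute s = j*100: H(j100) = 0.000179985 - 0.0199984j.
|H(j100)| = sqrt(Re² + Im²) = 0.02.
20*log₁₀(0.02) = -33.98 dB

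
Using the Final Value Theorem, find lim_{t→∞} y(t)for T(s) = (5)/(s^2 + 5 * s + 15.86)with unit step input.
FVT: lim_{t→∞} y(t) = lim_{s→0} s*Y(s) where Y(s) = T(s)/s.
= lim_{s→0} T(s) = T(0) = num(0)/den(0) = 5/15.86 = 0.3153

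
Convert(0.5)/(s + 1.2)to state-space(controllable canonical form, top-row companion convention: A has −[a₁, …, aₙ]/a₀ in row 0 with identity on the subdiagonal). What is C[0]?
Reachable canonical form: C = numerator coefficients (right-aligned, zero-padded to length n).
num = 0.5, C = [[0.5]].
C[0] = 0.5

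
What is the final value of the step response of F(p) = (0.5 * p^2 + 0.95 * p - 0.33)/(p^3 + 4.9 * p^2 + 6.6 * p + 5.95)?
FVT: lim_{t→∞} y(t) = lim_{p→0} p*Y(p) where Y(p) = F(p)/p.
= lim_{p→0} F(p) = F(0) = num(0)/den(0) = -0.33/5.95 = -0.05546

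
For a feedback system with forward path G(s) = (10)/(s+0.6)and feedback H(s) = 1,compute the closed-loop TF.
Closed-loop T = G/(1+GH).
Numerator: G_num * H_den = 10.
Denominator: G_den * H_den + G_num * H_num = (s + 0.6) + (10) = s + 10.6.
T(s) = (10)/(s + 10.6)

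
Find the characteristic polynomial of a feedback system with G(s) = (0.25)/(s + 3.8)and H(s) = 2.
Characteristic poly = G_den * H_den + G_num * H_num = (s + 3.8) + (0.5) = s + 4.3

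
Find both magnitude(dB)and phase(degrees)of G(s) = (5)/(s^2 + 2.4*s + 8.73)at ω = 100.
Substitute s = j*100: G(j100) = -0.000500148 - 1.2014e-05j.
|G| = 20*log₁₀(sqrt(Re²+Im²)) = -66.02 dB.
∠G = atan2(Im, Re) = -178.62°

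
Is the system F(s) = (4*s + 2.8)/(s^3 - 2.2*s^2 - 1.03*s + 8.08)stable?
Denominator: s^3 - 2.2*s^2 - 1.03*s + 8.08 = (s + 1.6)(s^2 - 3.8*s + 5.05). Poles: -1.6, 1.9 + 1.2j, 1.9 - 1.2j. All Re(p)<0: No (unstable)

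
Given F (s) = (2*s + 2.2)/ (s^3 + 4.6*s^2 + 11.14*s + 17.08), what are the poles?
Set denominator = 0: s^3 + 4.6*s^2 + 11.14*s + 17.08 = (s + 2.8)(s^2 + 1.8*s + 6.1) = 0 → Poles: -0.9 + 2.3j, -0.9 - 2.3j, -2.8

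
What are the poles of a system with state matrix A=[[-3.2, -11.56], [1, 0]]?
Eigenvalues solve det(λI - A) = 0.
Characteristic polynomial: λ^2 + 3.2*λ + 11.56 = 0.
Roots: -1.6 + 3j, -1.6 - 3j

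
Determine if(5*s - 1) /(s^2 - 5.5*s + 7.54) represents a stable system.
Denominator: s^2 - 5.5*s + 7.54 = (s - 2.6)(s - 2.9). Poles: 2.6, 2.9. All Re(p)<0: No (unstable)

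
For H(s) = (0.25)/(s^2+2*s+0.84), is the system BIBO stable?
Denominator: s^2 + 2*s + 0.84 = (s + 0.6)(s + 1.4). Poles: -0.6, -1.4. All Re(p)<0: Yes (stable)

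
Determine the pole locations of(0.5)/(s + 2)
Set denominator = 0: s + 2 = 0 → Poles: -2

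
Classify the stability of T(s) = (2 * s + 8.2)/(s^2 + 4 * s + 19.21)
Denominator: s^2 + 4*s + 19.21. Poles: -2 + 3.9j, -2 - 3.9j. Stable (all poles in LHP)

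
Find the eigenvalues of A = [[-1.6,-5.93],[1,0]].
Eigenvalues solve det(λI - A) = 0.
Characteristic polynomial: λ^2 + 1.6*λ + 5.93 = 0.
Roots: -0.8 + 2.3j, -0.8 - 2.3j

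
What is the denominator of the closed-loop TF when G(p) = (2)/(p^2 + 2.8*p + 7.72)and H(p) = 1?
Characteristic poly = G_den * H_den + G_num * H_num = (p^2 + 2.8*p + 7.72) + (2) = p^2 + 2.8*p + 9.72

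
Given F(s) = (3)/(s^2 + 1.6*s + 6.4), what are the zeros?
Numerator is a nonzero constant (3) → Zeros: none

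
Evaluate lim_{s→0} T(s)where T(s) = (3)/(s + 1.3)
DC gain = T(0) = num(0)/den(0) = 3/1.3 = 2.308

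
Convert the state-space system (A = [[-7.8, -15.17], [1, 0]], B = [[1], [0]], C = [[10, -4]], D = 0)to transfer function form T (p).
T(p) = C(pI - A)⁻¹B + D.
Characteristic polynomial det(pI - A) = p^2 + 7.8*p + 15.17.
Numerator from C·adj(pI-A)·B + D·det(pI-A) = 10*p - 4.
T(p) = (10*p - 4)/(p^2 + 7.8*p + 15.17)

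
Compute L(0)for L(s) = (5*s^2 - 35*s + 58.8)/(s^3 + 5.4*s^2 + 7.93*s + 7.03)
DC gain = L(0) = num(0)/den(0) = 58.8/7.03 = 8.364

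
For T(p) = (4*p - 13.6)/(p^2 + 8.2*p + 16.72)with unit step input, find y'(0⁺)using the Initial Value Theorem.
IVT: y'(0⁺) = lim_{p→∞} p²·Y(p) = lim_{p→∞} p·T(p).
deg(num) = 1, deg(den) = 2, relative degree = 1, so p·T(p) → (leading num)/(leading den) = 4/1 = 4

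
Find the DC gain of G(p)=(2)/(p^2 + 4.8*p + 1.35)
DC gain = G(0) = num(0)/den(0) = 2/1.35 = 1.481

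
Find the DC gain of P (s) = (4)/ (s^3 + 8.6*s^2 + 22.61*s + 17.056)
DC gain = P(0) = num(0)/den(0) = 4/17.056 = 0.2345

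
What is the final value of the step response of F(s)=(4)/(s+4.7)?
FVT: lim_{t→∞} y(t) = lim_{s→0} s*Y(s) where Y(s) = F(s)/s.
= lim_{s→0} F(s) = F(0) = num(0)/den(0) = 4/4.7 = 0.8511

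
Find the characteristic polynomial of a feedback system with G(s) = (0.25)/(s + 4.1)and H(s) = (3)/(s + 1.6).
Characteristic poly = G_den * H_den + G_num * H_num = (s^2 + 5.7*s + 6.56) + (0.75) = s^2 + 5.7*s + 7.31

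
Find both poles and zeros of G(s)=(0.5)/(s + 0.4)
Set denominator = 0: s + 0.4 = 0 → Poles: -0.4
Numerator is a nonzero constant (0.5) → Zeros: none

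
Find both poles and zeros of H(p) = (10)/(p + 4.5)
Set denominator = 0: p + 4.5 = 0 → Poles: -4.5
Numerator is a nonzero constant (10) → Zeros: none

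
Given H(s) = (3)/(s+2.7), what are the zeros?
Numerator is a nonzero constant (3) → Zeros: none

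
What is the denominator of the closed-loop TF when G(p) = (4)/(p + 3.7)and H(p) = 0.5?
Characteristic poly = G_den * H_den + G_num * H_num = (p + 3.7) + (2) = p + 5.7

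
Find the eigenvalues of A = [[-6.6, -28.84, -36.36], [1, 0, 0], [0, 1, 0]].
Eigenvalues solve det(λI - A) = 0.
Characteristic polynomial: λ^3 + 6.6*λ^2 + 28.84*λ + 36.36 = 0.
Factor: (λ + 1.8)(λ^2 + 4.8*λ + 20.2) = 0.
Roots: -1.8, -2.4 + 3.8j, -2.4 - 3.8j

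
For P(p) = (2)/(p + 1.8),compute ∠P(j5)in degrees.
Substitute p = j*5: P(j5) = 0.127479 - 0.354108j.
∠P(j5) = atan2(Im, Re) = atan2(-0.354108, 0.127479) = -70.20°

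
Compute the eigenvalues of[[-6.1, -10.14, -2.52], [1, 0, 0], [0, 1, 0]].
Eigenvalues solve det(λI - A) = 0.
Characteristic polynomial: λ^3 + 6.1*λ^2 + 10.14*λ + 2.52 = 0.
Factor: (λ + 2.8)(λ + 0.3)(λ + 3) = 0.
Roots: -0.3, -2.8, -3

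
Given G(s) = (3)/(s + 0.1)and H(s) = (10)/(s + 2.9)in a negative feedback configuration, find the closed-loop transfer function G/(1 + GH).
Closed-loop T = G/(1+GH).
Numerator: G_num * H_den = 3*s + 8.7.
Denominator: G_den * H_den + G_num * H_num = (s^2 + 3*s + 0.29) + (30) = s^2 + 3*s + 30.29.
T(s) = (3*s + 8.7)/(s^2 + 3*s + 30.29)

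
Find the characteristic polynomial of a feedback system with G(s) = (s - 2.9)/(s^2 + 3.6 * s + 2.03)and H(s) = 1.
Characteristic poly = G_den * H_den + G_num * H_num = (s^2 + 3.6*s + 2.03) + (s - 2.9) = s^2 + 4.6*s - 0.87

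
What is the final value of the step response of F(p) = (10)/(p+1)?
FVT: lim_{t→∞} y(t) = lim_{p→0} p*Y(p) where Y(p) = F(p)/p.
= lim_{p→0} F(p) = F(0) = num(0)/den(0) = 10/1 = 10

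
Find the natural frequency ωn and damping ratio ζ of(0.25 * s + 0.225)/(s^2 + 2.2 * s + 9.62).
Underdamped: complex pole -1.1 + 2.9j. ωn = |pole| = 3.102, ζ = -Re(pole)/ωn = 0.3547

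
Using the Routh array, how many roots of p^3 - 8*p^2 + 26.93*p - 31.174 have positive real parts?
Routh array:
p^3: [1, 26.93]; p^2: [-8, -31.174]; p^1: [23.03325]; p^0: [-31.174]
First column: [1, -8, 23.03325, -31.174]. Sign changes = RHP roots = 3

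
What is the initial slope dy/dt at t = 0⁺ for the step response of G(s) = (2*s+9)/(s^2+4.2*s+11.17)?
IVT: y'(0⁺) = lim_{s→∞} s²·Y(s) = lim_{s→∞} s·G(s).
deg(num) = 1, deg(den) = 2, relative degree = 1, so s·G(s) → (leading num)/(leading den) = 2/1 = 2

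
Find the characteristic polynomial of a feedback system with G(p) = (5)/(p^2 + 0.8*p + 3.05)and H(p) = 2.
Characteristic poly = G_den * H_den + G_num * H_num = (p^2 + 0.8*p + 3.05) + (10) = p^2 + 0.8*p + 13.05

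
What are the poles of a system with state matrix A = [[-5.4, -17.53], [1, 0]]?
Eigenvalues solve det(λI - A) = 0.
Characteristic polynomial: λ^2 + 5.4*λ + 17.53 = 0.
Roots: -2.7 + 3.2j, -2.7 - 3.2j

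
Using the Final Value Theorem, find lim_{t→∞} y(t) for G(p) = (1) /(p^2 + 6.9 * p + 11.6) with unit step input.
FVT: lim_{t→∞} y(t) = lim_{p→0} p*Y(p) where Y(p) = G(p)/p.
= lim_{p→0} G(p) = G(0) = num(0)/den(0) = 1/11.6 = 0.08621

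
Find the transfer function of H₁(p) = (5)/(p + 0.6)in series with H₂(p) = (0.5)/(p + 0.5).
Series: H = H₁ · H₂ = (n₁·n₂)/(d₁·d₂).
Num: n₁·n₂ = 2.5. Den: d₁·d₂ = p^2 + 1.1*p + 0.3.
H(p) = (2.5)/(p^2 + 1.1*p + 0.3)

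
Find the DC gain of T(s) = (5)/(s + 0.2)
DC gain = T(0) = num(0)/den(0) = 5/0.2 = 25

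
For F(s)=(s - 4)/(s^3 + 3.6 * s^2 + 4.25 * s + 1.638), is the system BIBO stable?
Denominator: s^3 + 3.6*s^2 + 4.25*s + 1.638 = (s + 1.4)(s + 1.3)(s + 0.9). Poles: -0.9, -1.3, -1.4. All Re(p)<0: Yes (stable)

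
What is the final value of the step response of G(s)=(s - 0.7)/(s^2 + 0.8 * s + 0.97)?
FVT: lim_{t→∞} y(t) = lim_{s→0} s*Y(s) where Y(s) = G(s)/s.
= lim_{s→0} G(s) = G(0) = num(0)/den(0) = -0.7/0.97 = -0.7216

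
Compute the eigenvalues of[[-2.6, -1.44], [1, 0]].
Eigenvalues solve det(λI - A) = 0.
Characteristic polynomial: λ^2 + 2.6*λ + 1.44 = 0.
Factor: (λ + 1.8)(λ + 0.8) = 0.
Roots: -0.8, -1.8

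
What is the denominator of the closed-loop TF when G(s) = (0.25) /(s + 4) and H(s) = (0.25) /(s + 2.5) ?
Characteristic poly = G_den * H_den + G_num * H_num = (s^2 + 6.5*s + 10) + (0.0625) = s^2 + 6.5*s + 10.0625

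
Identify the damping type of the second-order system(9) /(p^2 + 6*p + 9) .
Standard form: ωn²/(p²+2ζωn·p+ωn²) gives ωn=3, ζ=1.
Critically damped (ζ = 1)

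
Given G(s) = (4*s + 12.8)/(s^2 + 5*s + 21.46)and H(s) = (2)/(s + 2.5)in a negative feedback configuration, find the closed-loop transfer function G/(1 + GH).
Closed-loop T = G/(1+GH).
Numerator: G_num * H_den = 4*s^2 + 22.8*s + 32.
Denominator: G_den * H_den + G_num * H_num = (s^3 + 7.5*s^2 + 33.96*s + 53.65) + (8*s + 25.6) = s^3 + 7.5*s^2 + 41.96*s + 79.25.
T(s) = (4*s^2 + 22.8*s + 32)/(s^3 + 7.5*s^2 + 41.96*s + 79.25)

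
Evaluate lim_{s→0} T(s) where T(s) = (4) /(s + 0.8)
DC gain = T(0) = num(0)/den(0) = 4/0.8 = 5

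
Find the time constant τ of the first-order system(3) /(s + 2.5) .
First-order system: τ = -1/pole. Pole = -2.5. τ = -1/(-2.5) = 0.4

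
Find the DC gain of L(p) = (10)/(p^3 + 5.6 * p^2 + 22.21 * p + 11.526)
DC gain = L(0) = num(0)/den(0) = 10/11.526 = 0.8676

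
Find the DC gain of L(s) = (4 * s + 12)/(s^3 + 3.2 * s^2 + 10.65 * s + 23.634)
DC gain = L(0) = num(0)/den(0) = 12/23.634 = 0.5077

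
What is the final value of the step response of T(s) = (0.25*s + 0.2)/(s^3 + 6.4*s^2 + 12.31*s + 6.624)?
FVT: lim_{t→∞} y(t) = lim_{s→0} s*Y(s) where Y(s) = T(s)/s.
= lim_{s→0} T(s) = T(0) = num(0)/den(0) = 0.2/6.624 = 0.03019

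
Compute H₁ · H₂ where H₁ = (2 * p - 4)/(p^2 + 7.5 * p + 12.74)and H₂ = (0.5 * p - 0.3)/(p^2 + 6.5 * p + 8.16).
Series: H = H₁ · H₂ = (n₁·n₂)/(d₁·d₂).
Num: n₁·n₂ = p^2 - 2.6*p + 1.2. Den: d₁·d₂ = p^4 + 14*p^3 + 69.65*p^2 + 144.01*p + 103.9584.
H(p) = (p^2 - 2.6*p + 1.2)/(p^4 + 14*p^3 + 69.65*p^2 + 144.01*p + 103.9584)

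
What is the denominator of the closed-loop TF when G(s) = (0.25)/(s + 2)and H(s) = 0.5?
Characteristic poly = G_den * H_den + G_num * H_num = (s + 2) + (0.125) = s + 2.125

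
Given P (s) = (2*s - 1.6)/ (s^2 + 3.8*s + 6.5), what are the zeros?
Set numerator = 0: 2*s - 1.6 = 0 → Zeros: 0.8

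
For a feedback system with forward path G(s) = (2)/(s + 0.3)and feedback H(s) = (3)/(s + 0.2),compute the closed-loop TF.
Closed-loop T = G/(1+GH).
Numerator: G_num * H_den = 2*s + 0.4.
Denominator: G_den * H_den + G_num * H_num = (s^2 + 0.5*s + 0.06) + (6) = s^2 + 0.5*s + 6.06.
T(s) = (2*s + 0.4)/(s^2 + 0.5*s + 6.06)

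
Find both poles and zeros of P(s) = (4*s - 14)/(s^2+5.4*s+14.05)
Set denominator = 0: s^2 + 5.4*s + 14.05 = 0 → Poles: -2.7 + 2.6j, -2.7 - 2.6j
Set numerator = 0: 4*s - 14 = 0 → Zeros: 3.5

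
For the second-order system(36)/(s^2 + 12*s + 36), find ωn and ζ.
Standard form: ωn²/(s²+2ζωn·s+ωn²).
const=36=ωn² → ωn=6, s coeff=12=2ζωn → ζ=1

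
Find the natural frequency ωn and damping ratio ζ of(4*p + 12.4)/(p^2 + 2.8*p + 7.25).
Underdamped: complex pole -1.4 + 2.3j. ωn = |pole| = 2.693, ζ = -Re(pole)/ωn = 0.5199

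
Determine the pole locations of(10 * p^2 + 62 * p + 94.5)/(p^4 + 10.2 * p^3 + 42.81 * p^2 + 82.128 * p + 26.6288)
Set denominator = 0: p^4 + 10.2*p^3 + 42.81*p^2 + 82.128*p + 26.6288 = (p + 4.4)(p + 0.4)(p^2 + 5.4*p + 15.13) = 0 → Poles: -0.4, -2.7 + 2.8j, -2.7 - 2.8j, -4.4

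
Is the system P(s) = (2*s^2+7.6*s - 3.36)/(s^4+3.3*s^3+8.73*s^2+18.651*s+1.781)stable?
Denominator: s^4 + 3.3*s^3 + 8.73*s^2 + 18.651*s + 1.781 = (s + 2.6)(s + 0.1)(s^2 + 0.6*s + 6.85). Poles: -0.1, -0.3 + 2.6j, -0.3 - 2.6j, -2.6. All Re(p)<0: Yes (stable)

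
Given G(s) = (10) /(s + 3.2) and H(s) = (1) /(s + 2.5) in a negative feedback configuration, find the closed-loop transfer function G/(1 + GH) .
Closed-loop T = G/(1+GH).
Numerator: G_num * H_den = 10*s + 25.
Denominator: G_den * H_den + G_num * H_num = (s^2 + 5.7*s + 8) + (10) = s^2 + 5.7*s + 18.
T(s) = (10*s + 25)/(s^2 + 5.7*s + 18)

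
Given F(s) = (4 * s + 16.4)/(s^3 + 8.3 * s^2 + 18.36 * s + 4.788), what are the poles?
Set denominator = 0: s^3 + 8.3*s^2 + 18.36*s + 4.788 = (s + 0.3)(s + 3.8)(s + 4.2) = 0 → Poles: -0.3, -3.8, -4.2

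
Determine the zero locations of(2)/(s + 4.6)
Numerator is a nonzero constant (2) → Zeros: none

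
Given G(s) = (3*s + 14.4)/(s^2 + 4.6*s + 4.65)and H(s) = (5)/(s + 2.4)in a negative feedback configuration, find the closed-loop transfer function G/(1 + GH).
Closed-loop T = G/(1+GH).
Numerator: G_num * H_den = 3*s^2 + 21.6*s + 34.56.
Denominator: G_den * H_den + G_num * H_num = (s^3 + 7*s^2 + 15.69*s + 11.16) + (15*s + 72) = s^3 + 7*s^2 + 30.69*s + 83.16.
T(s) = (3*s^2 + 21.6*s + 34.56)/(s^3 + 7*s^2 + 30.69*s + 83.16)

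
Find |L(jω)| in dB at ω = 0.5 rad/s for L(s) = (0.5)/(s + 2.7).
Substitute s = j*0.5: L(j0.5) = 0.179045 - 0.0331565j.
|L(j0.5)| = sqrt(Re² + Im²) = 0.1821.
20*log₁₀(0.1821) = -14.79 dB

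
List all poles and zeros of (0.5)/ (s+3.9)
Set denominator = 0: s + 3.9 = 0 → Poles: -3.9
Numerator is a nonzero constant (0.5) → Zeros: none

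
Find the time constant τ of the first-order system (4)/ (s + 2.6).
First-order system: τ = -1/pole. Pole = -2.6. τ = -1/(-2.6) = 0.3846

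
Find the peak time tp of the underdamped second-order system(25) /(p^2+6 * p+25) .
Standard form: ωn²/(p²+2ζωn·p+ωn²) → ωn = 5, ζ = 0.6.
ωd = ωn·√(1-ζ²) = 5·√(1-0.6²) = 4.
tp = π/ωd = π/4 = 0.7854 s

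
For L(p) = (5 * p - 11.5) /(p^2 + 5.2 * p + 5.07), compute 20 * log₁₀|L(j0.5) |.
Substitute p = j*0.5: L(j0.5) = -1.63141 + 1.39869j.
|L(j0.5)| = sqrt(Re² + Im²) = 2.149.
20*log₁₀(2.149) = 6.64 dB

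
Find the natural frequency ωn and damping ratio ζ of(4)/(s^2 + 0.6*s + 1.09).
Underdamped: complex pole -0.3 + 1j. ωn = |pole| = 1.044, ζ = -Re(pole)/ωn = 0.2873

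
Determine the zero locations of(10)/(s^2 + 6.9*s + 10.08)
Numerator is a nonzero constant (10) → Zeros: none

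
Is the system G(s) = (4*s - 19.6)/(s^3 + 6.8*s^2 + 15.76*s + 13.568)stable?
Denominator: s^3 + 6.8*s^2 + 15.76*s + 13.568 = (s + 3.2)(s^2 + 3.6*s + 4.24). Poles: -1.8 + 1j, -1.8 - 1j, -3.2. All Re(p)<0: Yes (stable)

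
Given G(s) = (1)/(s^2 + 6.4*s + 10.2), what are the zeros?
Numerator is a nonzero constant (1) → Zeros: none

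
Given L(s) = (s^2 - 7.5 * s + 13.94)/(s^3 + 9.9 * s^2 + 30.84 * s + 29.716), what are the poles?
Set denominator = 0: s^3 + 9.9*s^2 + 30.84*s + 29.716 = (s + 3.4)(s + 4.6)(s + 1.9) = 0 → Poles: -1.9, -3.4, -4.6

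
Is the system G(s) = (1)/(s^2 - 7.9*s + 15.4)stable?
Denominator: s^2 - 7.9*s + 15.4 = (s - 4.4)(s - 3.5). Poles: 3.5, 4.4. All Re(p)<0: No (unstable)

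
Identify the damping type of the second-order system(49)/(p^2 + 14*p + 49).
Standard form: ωn²/(p²+2ζωn·p+ωn²) gives ωn=7, ζ=1.
Critically damped (ζ = 1)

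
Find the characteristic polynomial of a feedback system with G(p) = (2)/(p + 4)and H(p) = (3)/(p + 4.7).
Characteristic poly = G_den * H_den + G_num * H_num = (p^2 + 8.7*p + 18.8) + (6) = p^2 + 8.7*p + 24.8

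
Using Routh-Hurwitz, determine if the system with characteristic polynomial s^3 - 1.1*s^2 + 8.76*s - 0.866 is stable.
Routh array:
s^3: [1, 8.76]; s^2: [-1.1, -0.866]; s^1: [7.97273]; s^0: [-0.866]
First column: [1, -1.1, 7.97273, -0.866]. Sign changes = 3.
No, unstable (3 RHP root(s))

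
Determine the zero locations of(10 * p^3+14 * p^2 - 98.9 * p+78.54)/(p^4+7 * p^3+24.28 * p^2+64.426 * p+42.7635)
Set numerator = 0: 10*p^3 + 14*p^2 - 98.9*p + 78.54 = 10*(p - 1.7)(p + 4.2)(p - 1.1) = 0 → Zeros: -4.2, 1.1, 1.7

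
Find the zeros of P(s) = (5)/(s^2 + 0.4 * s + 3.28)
Numerator is a nonzero constant (5) → Zeros: none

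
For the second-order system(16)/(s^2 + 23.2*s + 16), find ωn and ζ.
Standard form: ωn²/(s²+2ζωn·s+ωn²).
const=16=ωn² → ωn=4, s coeff=23.2=2ζωn → ζ=2.9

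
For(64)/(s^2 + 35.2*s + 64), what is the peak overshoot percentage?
Standard form: ωn²/(s²+2ζωn·s+ωn²) → ωn = 8, ζ = 2.2.
ζ ≥ 1, so the response is non-oscillatory: peak overshoot = 0%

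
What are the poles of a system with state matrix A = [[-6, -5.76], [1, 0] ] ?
Eigenvalues solve det(λI - A) = 0.
Characteristic polynomial: λ^2 + 6*λ + 5.76 = 0.
Factor: (λ + 1.2)(λ + 4.8) = 0.
Roots: -1.2, -4.8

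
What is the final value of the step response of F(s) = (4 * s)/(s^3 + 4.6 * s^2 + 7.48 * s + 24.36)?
FVT: lim_{t→∞} y(t) = lim_{s→0} s*Y(s) where Y(s) = F(s)/s.
= lim_{s→0} F(s) = F(0) = num(0)/den(0) = 0/24.36 = 0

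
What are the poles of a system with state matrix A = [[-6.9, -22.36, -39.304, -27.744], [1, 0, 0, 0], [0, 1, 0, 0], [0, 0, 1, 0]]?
Eigenvalues solve det(λI - A) = 0.
Characteristic polynomial: λ^4 + 6.9*λ^3 + 22.36*λ^2 + 39.304*λ + 27.744 = 0.
Factor: (λ + 2.4)(λ + 1.7)(λ^2 + 2.8*λ + 6.8) = 0.
Roots: -1.4 + 2.2j, -1.4 - 2.2j, -1.7, -2.4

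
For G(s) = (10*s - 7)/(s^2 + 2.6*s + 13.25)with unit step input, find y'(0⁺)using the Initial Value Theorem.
IVT: y'(0⁺) = lim_{s→∞} s²·Y(s) = lim_{s→∞} s·G(s).
deg(num) = 1, deg(den) = 2, relative degree = 1, so s·G(s) → (leading num)/(leading den) = 10/1 = 10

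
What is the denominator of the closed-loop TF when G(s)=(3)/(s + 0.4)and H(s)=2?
Characteristic poly = G_den * H_den + G_num * H_num = (s + 0.4) + (6) = s + 6.4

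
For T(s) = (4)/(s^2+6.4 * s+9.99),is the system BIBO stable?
Denominator: s^2 + 6.4*s + 9.99 = (s + 3.7)(s + 2.7). Poles: -2.7, -3.7. All Re(p)<0: Yes (stable)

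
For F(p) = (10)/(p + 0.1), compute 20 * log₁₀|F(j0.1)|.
Substitute p = j*0.1: F(j0.1) = 50 - 50j.
|F(j0.1)| = sqrt(Re² + Im²) = 70.71.
20*log₁₀(70.71) = 36.99 dB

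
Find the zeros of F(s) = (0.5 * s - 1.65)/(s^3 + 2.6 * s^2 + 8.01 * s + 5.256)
Set numerator = 0: 0.5*s - 1.65 = 0 → Zeros: 3.3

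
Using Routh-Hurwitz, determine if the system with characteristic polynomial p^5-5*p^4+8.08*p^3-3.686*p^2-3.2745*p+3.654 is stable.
Routh array:
p^5: [1, 8.08, -3.2745]; p^4: [-5, -3.686, 3.654]; p^3: [7.3428, -2.5437]; p^2: [-5.4181, 3.654]; p^1: [2.40833]; p^0: [3.654]
First column: [1, -5, 7.3428, -5.4181, 2.40833, 3.654]. Sign changes = 4.
No, unstable (4 RHP root(s))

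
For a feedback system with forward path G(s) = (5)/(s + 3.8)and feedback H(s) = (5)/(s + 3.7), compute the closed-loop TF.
Closed-loop T = G/(1+GH).
Numerator: G_num * H_den = 5*s + 18.5.
Denominator: G_den * H_den + G_num * H_num = (s^2 + 7.5*s + 14.06) + (25) = s^2 + 7.5*s + 39.06.
T(s) = (5*s + 18.5)/(s^2 + 7.5*s + 39.06)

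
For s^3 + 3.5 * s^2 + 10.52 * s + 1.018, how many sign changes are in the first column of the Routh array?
Routh array:
s^3: [1, 10.52]; s^2: [3.5, 1.018]; s^1: [10.2291]; s^0: [1.018]
First column: [1, 3.5, 10.2291, 1.018]. Sign changes = 0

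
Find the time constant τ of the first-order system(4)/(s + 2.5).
First-order system: τ = -1/pole. Pole = -2.5. τ = -1/(-2.5) = 0.4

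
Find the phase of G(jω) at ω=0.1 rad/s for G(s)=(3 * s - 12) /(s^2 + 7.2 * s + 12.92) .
Substitute s = j*0.1: G(j0.1) = -0.925338 + 0.0748446j.
∠G(j0.1) = atan2(Im, Re) = atan2(0.0748446, -0.925338) = 175.38°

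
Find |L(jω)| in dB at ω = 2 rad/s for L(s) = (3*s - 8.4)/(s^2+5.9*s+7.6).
Substitute s = j*2: L(j2) = 0.266491 + 0.793167j.
|L(j2)| = sqrt(Re² + Im²) = 0.8367.
20*log₁₀(0.8367) = -1.55 dB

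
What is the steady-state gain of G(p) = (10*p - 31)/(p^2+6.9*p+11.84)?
DC gain = G(0) = num(0)/den(0) = -31/11.84 = -2.618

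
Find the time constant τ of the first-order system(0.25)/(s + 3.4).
First-order system: τ = -1/pole. Pole = -3.4. τ = -1/(-3.4) = 0.2941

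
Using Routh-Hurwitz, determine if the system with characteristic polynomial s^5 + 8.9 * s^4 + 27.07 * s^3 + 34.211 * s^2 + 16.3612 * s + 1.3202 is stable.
Routh array:
s^5: [1, 27.07, 16.3612]; s^4: [8.9, 34.211, 1.3202]; s^3: [23.2261, 16.2129]; s^2: [27.9984, 1.3202]; s^1: [15.1177]; s^0: [1.3202]
First column: [1, 8.9, 23.2261, 27.9984, 15.1177, 1.3202]. Sign changes = 0.
Yes, stable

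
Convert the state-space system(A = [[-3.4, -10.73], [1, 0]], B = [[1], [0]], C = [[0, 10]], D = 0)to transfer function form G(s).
G(s) = C(sI - A)⁻¹B + D.
Characteristic polynomial det(sI - A) = s^2 + 3.4*s + 10.73.
Numerator from C·adj(sI-A)·B + D·det(sI-A) = 10.
G(s) = (10)/(s^2 + 3.4*s + 10.73)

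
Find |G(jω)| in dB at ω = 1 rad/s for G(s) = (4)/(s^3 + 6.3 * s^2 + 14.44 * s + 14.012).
Substitute s = j*1: G(j1) = 0.128475 - 0.223899j.
|G(j1)| = sqrt(Re² + Im²) = 0.2581.
20*log₁₀(0.2581) = -11.76 dB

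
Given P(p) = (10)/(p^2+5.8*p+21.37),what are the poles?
Set denominator = 0: p^2 + 5.8*p + 21.37 = 0 → Poles: -2.9 + 3.6j, -2.9 - 3.6j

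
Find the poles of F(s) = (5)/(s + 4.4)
Set denominator = 0: s + 4.4 = 0 → Poles: -4.4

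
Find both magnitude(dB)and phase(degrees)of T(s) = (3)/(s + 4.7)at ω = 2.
Substitute s = j*2: T(j2) = 0.540437 - 0.229973j.
|T| = 20*log₁₀(sqrt(Re²+Im²)) = -4.62 dB.
∠T = atan2(Im, Re) = -23.05°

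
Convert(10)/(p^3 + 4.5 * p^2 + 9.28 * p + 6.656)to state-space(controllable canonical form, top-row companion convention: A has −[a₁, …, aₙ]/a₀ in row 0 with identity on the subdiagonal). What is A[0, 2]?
Reachable canonical form for den = p^3 + 4.5*p^2 + 9.28*p + 6.656: top row of A = -[a₁,a₂,...,aₙ]/a₀, ones on the subdiagonal, zeros elsewhere.
A = [[-4.5, -9.28, -6.656], [1, 0, 0], [0, 1, 0]].
A[0,2] = -6.656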